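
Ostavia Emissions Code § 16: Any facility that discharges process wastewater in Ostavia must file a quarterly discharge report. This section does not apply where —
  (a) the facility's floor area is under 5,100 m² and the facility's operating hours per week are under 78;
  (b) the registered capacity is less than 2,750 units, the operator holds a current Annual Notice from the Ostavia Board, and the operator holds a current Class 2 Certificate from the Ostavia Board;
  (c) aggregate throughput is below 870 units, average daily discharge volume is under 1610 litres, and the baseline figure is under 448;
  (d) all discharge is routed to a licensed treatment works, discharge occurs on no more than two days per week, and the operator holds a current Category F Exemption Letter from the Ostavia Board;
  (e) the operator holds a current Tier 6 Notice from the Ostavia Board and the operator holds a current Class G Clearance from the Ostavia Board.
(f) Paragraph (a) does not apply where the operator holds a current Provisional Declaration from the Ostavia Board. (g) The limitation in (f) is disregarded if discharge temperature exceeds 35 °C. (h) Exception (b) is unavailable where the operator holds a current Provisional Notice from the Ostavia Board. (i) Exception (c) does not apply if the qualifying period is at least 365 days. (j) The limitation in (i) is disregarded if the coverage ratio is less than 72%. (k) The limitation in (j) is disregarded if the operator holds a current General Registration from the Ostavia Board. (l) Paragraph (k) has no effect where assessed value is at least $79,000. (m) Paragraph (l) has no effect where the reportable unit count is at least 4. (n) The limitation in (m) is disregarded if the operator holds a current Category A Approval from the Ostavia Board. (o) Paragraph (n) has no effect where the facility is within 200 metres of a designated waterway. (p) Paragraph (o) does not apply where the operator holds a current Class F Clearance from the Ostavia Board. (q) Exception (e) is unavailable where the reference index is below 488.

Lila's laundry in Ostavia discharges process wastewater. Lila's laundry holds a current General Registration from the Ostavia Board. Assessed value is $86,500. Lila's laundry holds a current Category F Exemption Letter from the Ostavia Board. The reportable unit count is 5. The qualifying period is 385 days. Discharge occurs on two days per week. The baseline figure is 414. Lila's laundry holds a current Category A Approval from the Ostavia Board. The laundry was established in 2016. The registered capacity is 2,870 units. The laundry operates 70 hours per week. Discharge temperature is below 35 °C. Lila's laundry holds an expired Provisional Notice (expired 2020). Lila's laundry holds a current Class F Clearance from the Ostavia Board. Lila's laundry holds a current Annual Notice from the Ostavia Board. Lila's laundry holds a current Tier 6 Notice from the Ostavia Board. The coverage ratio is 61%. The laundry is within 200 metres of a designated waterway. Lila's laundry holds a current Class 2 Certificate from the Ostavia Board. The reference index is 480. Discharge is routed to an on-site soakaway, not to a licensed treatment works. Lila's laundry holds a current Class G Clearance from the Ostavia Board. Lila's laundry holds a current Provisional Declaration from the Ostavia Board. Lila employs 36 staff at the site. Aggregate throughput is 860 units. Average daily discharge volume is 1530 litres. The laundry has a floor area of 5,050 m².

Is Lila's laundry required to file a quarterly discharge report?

No — exception (c) applies; Lila's laundry is not required to file a quarterly discharge report.

Exception (a) is satisfied on its face — the facility's floor area is 5,050 m², under the 5,100 m² limit; the facility's operating hours per week are 70, under the 78 limit. But: (f) is engaged — a current Provisional Declaration is held. (g) is inapplicable (discharge temperature is below 35 °C), so (f) stands. So (a) is unavailable.
Exception (b) requires that the registered capacity is less than 2,750 units; but the registered capacity is 2,870 units, not less than 2,750 units, so (b) is unavailable.
Exception (c)'s conditions are all satisfied: aggregate throughput is 860 units, below the 870 units limit; average daily discharge volume is 1530 litres, under the 1610 litres limit; the baseline figure is 414, under the 448 limit. Under paragraphs (i)–(p): (i) would limit (c) — the qualifying period is 385 days, meeting the 365 days threshold — but (j) sets (i) aside: (j) operates against (i): the coverage ratio is 61%, less than the 72% limit. (k) would limit (j) — a current General Registration is held — but (l) sets (k) aside: (l) operates against (k): assessed value is $86,500, meeting the $79,000 threshold. (m) operates (the reportable unit count is 5, meeting the 4 threshold), but is set aside by (n): (n) applies — a current Category A Approval is held. (o) is triggered (the laundry is within 200 m of a designated waterway), but is displaced by (p): (p) operates against (o): a current Class F Clearance is held. Exception (c) stands.
Exception (d) requires that all discharge is routed to a licensed treatment works; but discharge is not routed to a licensed treatment works, so (d) is unavailable.
Exception (e): a current Tier 6 Notice is held; a current Class G Clearance is held — every condition holds. Turning to paragraph (q): (q) applies — the reference index is 480, below the 488 limit. Exception (e) does not apply.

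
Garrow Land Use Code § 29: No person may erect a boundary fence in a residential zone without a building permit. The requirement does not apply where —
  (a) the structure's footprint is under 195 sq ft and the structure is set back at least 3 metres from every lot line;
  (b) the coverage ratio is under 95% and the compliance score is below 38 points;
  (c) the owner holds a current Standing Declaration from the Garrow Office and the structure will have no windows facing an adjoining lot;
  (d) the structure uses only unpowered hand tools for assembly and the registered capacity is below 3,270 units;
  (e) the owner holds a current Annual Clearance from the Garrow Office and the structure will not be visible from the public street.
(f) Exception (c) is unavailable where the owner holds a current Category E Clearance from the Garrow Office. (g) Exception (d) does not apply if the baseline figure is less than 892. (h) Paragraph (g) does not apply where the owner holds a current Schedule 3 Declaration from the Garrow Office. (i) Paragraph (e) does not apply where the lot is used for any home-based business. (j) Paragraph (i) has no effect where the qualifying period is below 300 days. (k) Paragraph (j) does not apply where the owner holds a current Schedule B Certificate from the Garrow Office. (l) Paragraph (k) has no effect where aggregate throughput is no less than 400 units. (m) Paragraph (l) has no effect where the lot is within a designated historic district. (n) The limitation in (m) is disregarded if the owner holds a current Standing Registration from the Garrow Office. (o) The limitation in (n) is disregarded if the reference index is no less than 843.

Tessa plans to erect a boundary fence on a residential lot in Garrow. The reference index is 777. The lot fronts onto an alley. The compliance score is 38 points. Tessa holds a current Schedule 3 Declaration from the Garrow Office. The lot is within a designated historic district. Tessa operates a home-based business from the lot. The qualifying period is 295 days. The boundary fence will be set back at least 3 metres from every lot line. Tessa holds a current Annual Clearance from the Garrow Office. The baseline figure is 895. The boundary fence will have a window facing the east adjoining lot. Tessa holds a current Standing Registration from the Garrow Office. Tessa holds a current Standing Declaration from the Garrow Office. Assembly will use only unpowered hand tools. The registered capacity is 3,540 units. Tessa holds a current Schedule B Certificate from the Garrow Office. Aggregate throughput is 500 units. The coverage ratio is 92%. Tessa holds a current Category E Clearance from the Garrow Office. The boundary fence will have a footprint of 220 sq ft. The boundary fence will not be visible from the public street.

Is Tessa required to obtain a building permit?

No — exception (e) applies; Tessa does not need a building permit.

Exception (a) requires that the structure's footprint is under 195 sq ft; but the structure's footprint is 220 sq ft, not under 195 sq ft, so (a) is unavailable.
Exception (b) does not apply: the compliance score is 38 points, not below 38 points.
Exception (c) fails — a window faces an adjoining lot.
Exception (d) requires that the registered capacity is below 3,270 units; but the registered capacity is 3,540 units, not below 3,270 units, so (d) is unavailable.
Exception (e): a current Annual Clearance is held; the structure will not be visible from the street — every condition holds. As to paragraphs (i)–(o): (i) would limit (e) — a home-based business operates on the lot — but (j) sets (i) aside: (j) is triggered — the qualifying period is 295 days, below the 300 days limit. (k) would limit (j) — a current Schedule B Certificate is held — but (l) sets (k) aside: (l) applies — aggregate throughput is 500 units, meeting the 400 units threshold. (m) would limit (l) — the lot is in a historic district — but (n) sets (m) aside: (n) operates against (m): a current Standing Registration is held. (o) does not operate here (the reference index is 777, short of 843), so (n) stands. Exception (e) stands.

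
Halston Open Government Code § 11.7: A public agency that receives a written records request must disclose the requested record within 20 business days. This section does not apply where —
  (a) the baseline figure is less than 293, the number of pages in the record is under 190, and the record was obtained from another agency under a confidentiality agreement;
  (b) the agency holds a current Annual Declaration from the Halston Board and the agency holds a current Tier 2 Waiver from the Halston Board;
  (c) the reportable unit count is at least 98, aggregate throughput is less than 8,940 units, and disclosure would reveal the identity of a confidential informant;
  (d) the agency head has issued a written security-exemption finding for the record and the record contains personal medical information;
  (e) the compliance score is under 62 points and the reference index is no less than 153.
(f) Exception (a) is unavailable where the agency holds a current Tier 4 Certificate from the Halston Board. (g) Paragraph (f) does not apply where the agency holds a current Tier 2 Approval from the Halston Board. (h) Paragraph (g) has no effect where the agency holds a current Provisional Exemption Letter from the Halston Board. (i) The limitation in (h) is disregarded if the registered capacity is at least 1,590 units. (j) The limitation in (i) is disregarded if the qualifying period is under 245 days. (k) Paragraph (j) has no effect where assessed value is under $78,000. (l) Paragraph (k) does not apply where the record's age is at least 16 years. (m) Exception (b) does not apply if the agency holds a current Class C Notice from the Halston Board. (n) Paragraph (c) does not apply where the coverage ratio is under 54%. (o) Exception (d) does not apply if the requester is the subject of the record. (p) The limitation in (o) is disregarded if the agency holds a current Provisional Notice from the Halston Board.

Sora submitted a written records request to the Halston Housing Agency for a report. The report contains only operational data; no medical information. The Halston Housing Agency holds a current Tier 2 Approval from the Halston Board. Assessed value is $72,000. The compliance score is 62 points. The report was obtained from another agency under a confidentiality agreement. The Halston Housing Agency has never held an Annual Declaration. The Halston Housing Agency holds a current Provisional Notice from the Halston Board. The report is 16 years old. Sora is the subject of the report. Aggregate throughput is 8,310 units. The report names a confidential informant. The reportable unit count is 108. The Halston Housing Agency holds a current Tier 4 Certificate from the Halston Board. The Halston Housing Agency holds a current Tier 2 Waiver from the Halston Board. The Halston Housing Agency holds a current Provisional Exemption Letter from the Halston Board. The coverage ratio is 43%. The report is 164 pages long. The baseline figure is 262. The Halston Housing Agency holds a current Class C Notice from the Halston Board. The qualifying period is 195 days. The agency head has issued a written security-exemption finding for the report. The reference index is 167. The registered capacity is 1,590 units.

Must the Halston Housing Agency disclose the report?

Yes — the Halston Housing Agency must disclose the report.

All of (a)'s requirements are met (the baseline figure is 262, less than the 293 limit; the number of pages in the record is 164, under the 190 limit; the report was obtained under a confidentiality agreement). However, paragraphs (f)–(l) must be considered: (f) operates against (a): a current Tier 4 Certificate is held. (g) is engaged (a current Tier 2 Approval is held), but is overridden by (h): (h) is engaged — a current Provisional Exemption Letter is held. (i) would limit (h) — the registered capacity is 1,590 units, meeting the 1,590 units threshold — but (j) sets (i) aside: (j) operates against (i): the qualifying period is 195 days, under the 245 days limit. (k) would limit (j) — assessed value is $72,000, under the $78,000 limit — but (l) sets (k) aside: (l) is engaged — the record's age is 16 years, meeting the 16 years threshold. Exception (a) does not apply.
Exception (b) fails — there is no Annual Declaration in force.
Exception (c) is satisfied on its face — the reportable unit count is 108, meeting the 98 threshold; aggregate throughput is 8,310 units, less than the 8,940 units limit; the report names a confidential informant. But applying paragraph (n): (n) operates against (c): the coverage ratio is 43%, under the 54% limit. So (c) is unavailable.
Exception (d) requires that the record contains personal medical information; but the report contains only operational data, so (d) is unavailable.
Exception (e) requires that the compliance score is under 62 points; but the compliance score is 62 points, not under 62 points, so (e) is unavailable.
Every exception is unavailable, so the rule governs.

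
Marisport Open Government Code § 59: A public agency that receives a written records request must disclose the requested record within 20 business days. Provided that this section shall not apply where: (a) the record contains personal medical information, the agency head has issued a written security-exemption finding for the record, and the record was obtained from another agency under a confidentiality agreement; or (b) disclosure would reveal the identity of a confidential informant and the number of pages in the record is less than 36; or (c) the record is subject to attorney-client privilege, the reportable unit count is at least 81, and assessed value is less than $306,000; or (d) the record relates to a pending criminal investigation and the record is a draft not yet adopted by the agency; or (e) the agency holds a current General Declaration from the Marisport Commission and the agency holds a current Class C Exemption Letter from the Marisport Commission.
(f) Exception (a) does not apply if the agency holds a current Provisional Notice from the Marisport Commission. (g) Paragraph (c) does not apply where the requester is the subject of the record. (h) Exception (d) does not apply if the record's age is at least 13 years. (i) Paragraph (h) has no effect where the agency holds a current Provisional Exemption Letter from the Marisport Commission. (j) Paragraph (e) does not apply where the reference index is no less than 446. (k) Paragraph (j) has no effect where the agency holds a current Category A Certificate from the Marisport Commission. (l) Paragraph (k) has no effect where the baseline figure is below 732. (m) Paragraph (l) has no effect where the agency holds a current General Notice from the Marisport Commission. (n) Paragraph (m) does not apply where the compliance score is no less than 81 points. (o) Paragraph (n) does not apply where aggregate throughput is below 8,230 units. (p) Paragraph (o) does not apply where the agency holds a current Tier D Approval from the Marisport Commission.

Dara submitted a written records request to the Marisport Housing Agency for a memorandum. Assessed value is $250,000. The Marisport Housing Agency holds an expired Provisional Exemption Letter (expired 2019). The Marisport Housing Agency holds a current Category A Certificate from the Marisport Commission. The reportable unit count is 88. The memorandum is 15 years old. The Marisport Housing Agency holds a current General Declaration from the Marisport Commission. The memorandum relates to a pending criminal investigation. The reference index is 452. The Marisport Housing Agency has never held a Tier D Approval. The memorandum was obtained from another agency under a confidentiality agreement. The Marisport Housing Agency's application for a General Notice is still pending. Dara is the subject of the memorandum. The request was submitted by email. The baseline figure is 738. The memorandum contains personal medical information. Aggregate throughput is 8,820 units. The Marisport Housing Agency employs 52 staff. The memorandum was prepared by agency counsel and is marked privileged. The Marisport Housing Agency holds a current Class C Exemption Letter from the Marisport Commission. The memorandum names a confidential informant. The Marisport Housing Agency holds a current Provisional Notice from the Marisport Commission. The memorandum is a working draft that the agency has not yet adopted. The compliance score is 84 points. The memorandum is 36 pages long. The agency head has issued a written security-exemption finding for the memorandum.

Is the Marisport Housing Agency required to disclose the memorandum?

Exception (a)'s conditions are all satisfied: the memorandum contains personal medical information; a written security-exemption finding has been issued; the memorandum was obtained under a confidentiality agreement. Turning to paragraph (f): (f) is engaged — a current Provisional Notice is held. (a) is therefore removed.
Exception (b) requires that the number of pages in the record is less than 36; but the number of pages in the record is 36, not less than 36, so (b) is unavailable.
All of (c)'s requirements are met (the memorandum is privileged; the reportable unit count is 88, meeting the 81 threshold; assessed value is $250,000, less than the $306,000 limit). However, paragraph (g) must be considered: (g) applies — Dara is the subject of the memorandum. Exception (c) does not apply.
Exception (d): the memorandum relates to a pending investigation; the memorandum is an unadopted draft — every condition holds. But applying paragraphs (h)–(i): (h) operates against (d): the record's age is 15 years, meeting the 13 years threshold. (i) is inapplicable (no current Provisional Exemption Letter is held), so (h) stands. (d) is therefore removed.
Exception (e) is satisfied on its face — a current General Declaration is held; a current Class C Exemption Letter is held. Under paragraphs (j)–(p): (j) would limit (e) — the reference index is 452, meeting the 446 threshold — but (k) sets (j) aside: (k) applies — a current Category A Certificate is held. (l) is not triggered (the baseline figure is 738, not below 732), so (k) stands. (e) remains available.

No — exception (e) applies; the Marisport Housing Agency is not required to disclose the memorandum.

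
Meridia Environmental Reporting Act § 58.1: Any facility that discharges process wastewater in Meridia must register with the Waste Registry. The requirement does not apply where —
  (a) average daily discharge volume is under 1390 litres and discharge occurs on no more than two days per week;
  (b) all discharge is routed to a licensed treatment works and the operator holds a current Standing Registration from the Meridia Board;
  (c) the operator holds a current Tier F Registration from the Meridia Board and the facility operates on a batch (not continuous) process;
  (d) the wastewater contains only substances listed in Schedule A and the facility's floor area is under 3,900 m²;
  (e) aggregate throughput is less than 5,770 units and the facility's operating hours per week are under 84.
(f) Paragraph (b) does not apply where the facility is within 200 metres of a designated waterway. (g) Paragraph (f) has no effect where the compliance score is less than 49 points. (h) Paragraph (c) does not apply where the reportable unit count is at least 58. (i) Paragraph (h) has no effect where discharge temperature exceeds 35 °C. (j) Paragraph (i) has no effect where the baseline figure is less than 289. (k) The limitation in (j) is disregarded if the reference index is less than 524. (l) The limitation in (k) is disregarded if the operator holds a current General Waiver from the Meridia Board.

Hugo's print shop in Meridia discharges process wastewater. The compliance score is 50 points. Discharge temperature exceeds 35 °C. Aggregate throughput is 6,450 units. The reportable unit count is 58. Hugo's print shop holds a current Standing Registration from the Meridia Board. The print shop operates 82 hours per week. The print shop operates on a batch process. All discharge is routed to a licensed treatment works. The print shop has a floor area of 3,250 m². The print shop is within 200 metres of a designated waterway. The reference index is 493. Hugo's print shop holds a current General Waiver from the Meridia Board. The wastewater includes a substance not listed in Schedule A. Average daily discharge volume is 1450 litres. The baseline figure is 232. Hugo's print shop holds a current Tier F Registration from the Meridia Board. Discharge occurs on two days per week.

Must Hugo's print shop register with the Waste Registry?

Yes — Hugo's print shop must register with the Waste Registry.

Exception (a) does not apply: average daily discharge volume is 1450 litres, not under 1390 litres.
Exception (b): discharge is routed to a licensed treatment works; a current Standing Registration is held — every condition holds. But: (f) is engaged — the print shop is within 200 m of a designated waterway. (g), which would lift (f), is not engaged — the compliance score is 50 points, not less than 49 points. (b) is therefore removed.
Exception (c) is satisfied on its face — a current Tier F Registration is held; the facility operates on a batch process. But: (h) operates against (c): the reportable unit count is 58, meeting the 58 threshold. (i) would limit (h) — discharge temperature exceeds 35 °C — but (j) sets (i) aside: (j) operates against (i): the baseline figure is 232, less than the 289 limit. (k) is triggered (the reference index is 493, less than the 524 limit), but is set aside by (l): (l) operates against (k): a current General Waiver is held. (c) is therefore removed.
Exception (d) fails — the wastewater includes a non-Schedule-A substance.
Exception (e) fails — aggregate throughput is 6,450 units, not less than 5,770 units.
None of the exceptions is available; § 58.1 applies in full.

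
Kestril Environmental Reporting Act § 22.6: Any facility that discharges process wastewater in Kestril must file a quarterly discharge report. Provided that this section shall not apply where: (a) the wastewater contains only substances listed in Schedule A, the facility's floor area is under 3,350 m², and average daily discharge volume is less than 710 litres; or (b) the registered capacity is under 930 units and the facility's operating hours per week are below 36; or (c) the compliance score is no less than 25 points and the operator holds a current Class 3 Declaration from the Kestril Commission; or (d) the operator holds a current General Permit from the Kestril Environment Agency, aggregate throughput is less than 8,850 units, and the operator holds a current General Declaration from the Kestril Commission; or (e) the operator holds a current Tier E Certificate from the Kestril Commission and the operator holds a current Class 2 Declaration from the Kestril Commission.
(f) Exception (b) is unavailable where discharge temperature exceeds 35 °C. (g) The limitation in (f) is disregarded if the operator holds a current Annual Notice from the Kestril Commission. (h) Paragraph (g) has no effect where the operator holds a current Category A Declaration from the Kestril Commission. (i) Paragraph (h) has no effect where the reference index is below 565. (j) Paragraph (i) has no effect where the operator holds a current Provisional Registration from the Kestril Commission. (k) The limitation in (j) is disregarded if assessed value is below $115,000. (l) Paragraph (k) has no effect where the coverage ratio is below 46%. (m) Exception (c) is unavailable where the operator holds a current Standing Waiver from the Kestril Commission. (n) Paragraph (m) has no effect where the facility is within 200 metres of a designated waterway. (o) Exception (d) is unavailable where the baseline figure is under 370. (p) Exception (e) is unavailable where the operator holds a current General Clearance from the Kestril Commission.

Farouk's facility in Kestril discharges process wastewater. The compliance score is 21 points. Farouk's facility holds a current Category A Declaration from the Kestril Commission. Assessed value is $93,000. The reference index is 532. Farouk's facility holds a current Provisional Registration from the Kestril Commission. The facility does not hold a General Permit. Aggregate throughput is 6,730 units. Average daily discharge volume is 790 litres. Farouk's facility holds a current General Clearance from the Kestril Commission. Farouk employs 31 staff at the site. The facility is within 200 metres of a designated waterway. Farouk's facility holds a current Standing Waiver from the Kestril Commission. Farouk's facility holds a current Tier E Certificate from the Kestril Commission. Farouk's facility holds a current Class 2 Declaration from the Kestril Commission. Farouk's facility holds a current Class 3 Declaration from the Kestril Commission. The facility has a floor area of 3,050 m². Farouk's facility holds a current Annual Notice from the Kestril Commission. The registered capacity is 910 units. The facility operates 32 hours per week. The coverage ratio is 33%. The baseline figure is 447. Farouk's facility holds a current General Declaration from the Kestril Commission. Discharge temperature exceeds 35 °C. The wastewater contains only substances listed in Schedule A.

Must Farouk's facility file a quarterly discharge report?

Yes — Farouk's facility must file a quarterly discharge report.

Exception (a) does not apply: average daily discharge volume is 790 litres, not less than 710 litres.
Exception (b): the registered capacity is 910 units, under the 930 units limit; the facility's operating hours per week are 32, below the 36 limit — every condition holds. But: (f) applies — discharge temperature exceeds 35 °C. (g) would limit (f) — a current Annual Notice is held — but (h) sets (g) aside: (h) is triggered — a current Category A Declaration is held. (i) is triggered (the reference index is 532, below the 565 limit), but is set aside by (j): (j) operates against (i): a current Provisional Registration is held. (k) is engaged (assessed value is $93,000, below the $115,000 limit), but is itself disapplied by (l): (l) operates — the coverage ratio is 33%, below the 46% limit. (b) is therefore removed.
Exception (c) does not apply: the compliance score is 21 points, short of 25 points.
Exception (d) does not apply: no General Permit is held.
Exception (e): a current Tier E Certificate is held; a current Class 2 Declaration is held — every condition holds. Turning to paragraph (p): (p) operates against (e): a current General Clearance is held. Exception (e) does not apply.
Every exception is unavailable, so the rule governs.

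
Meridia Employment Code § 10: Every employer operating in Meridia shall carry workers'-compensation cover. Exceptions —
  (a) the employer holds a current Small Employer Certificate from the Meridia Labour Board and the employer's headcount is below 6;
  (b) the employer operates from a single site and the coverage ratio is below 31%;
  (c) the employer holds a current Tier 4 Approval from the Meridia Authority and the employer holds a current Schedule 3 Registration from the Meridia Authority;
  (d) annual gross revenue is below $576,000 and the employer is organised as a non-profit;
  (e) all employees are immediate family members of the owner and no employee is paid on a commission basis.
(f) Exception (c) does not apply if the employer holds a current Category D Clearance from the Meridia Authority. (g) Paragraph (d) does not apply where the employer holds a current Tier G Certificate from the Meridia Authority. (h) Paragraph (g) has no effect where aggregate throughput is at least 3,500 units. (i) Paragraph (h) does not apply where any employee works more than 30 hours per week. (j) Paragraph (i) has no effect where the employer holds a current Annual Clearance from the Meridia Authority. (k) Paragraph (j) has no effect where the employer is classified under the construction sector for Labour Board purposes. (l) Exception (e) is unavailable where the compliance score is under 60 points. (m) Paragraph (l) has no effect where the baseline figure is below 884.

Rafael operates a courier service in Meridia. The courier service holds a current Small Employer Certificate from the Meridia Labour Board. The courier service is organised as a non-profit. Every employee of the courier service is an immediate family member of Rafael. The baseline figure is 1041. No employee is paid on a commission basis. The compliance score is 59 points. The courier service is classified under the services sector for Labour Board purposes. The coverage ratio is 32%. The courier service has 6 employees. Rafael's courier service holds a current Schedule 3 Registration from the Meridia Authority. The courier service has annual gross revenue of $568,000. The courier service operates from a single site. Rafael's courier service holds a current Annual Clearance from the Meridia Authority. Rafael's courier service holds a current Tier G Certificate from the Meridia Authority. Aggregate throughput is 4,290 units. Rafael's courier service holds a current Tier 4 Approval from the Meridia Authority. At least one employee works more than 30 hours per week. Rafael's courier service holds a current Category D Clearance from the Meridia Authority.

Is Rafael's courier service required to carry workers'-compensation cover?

Exception (a) does not apply: the employer's headcount is 6, not below 6.
Exception (b) does not apply: the coverage ratio is 32%, not below 31%.
Exception (c)'s conditions are all satisfied: a current Tier 4 Approval is held; a current Schedule 3 Registration is held. However, paragraph (f) must be considered: (f) operates against (c): a current Category D Clearance is held. Exception (c) does not apply.
All of (d)'s requirements are met (annual gross revenue is $568,000, below the $576,000 limit; the employer is a non-profit). Under paragraphs (g)–(k): (g) would limit (d) — a current Tier G Certificate is held — but (h) sets (g) aside: (h) is triggered — aggregate throughput is 4,290 units, meeting the 3,500 units threshold. (i) would limit (h) — at least one employee exceeds 30 hours/week — but (j) sets (i) aside: (j) operates against (i): a current Annual Clearance is held. (k) does not operate here (the courier service is classified under the services sector), so (j) stands. (d) remains available.
Exception (e) is satisfied on its face — every employee is an immediate family member; no employee is paid on commission. But applying paragraphs (l)–(m): (l) operates against (e): the compliance score is 59 points, under the 60 points limit. (m), which would lift (l), is inapplicable — the baseline figure is 1,041, not below 884. So (e) is unavailable.

No — exception (d) applies; Rafael's courier service is not required to carry workers'-compensation cover.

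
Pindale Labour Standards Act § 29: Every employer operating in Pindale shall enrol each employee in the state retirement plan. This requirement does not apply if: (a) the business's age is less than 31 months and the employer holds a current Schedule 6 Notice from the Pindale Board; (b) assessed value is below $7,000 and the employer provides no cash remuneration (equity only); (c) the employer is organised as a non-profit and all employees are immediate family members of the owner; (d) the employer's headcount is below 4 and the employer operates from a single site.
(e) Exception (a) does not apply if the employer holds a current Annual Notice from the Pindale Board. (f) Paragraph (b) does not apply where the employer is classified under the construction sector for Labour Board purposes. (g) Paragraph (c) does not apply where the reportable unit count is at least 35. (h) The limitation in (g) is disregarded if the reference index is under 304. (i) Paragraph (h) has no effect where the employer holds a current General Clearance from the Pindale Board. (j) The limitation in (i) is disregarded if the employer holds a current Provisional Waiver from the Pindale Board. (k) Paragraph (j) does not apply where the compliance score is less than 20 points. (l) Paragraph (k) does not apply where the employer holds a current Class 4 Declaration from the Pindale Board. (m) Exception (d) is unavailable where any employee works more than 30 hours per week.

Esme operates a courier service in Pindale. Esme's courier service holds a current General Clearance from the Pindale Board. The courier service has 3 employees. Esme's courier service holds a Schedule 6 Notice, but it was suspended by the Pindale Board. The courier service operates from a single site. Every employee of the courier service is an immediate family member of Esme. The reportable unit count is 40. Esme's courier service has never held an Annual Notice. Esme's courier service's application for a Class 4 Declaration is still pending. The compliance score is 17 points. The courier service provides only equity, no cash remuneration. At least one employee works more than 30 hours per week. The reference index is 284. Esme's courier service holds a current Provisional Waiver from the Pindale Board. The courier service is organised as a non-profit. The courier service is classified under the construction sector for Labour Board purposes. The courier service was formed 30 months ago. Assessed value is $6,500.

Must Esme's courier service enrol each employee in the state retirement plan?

Yes — Esme's courier service must enrol each employee in the state retirement plan.

Exception (a) fails — no current Schedule 6 Notice is held.
Exception (b) is satisfied on its face — assessed value is $6,500, below the $7,000 limit; remuneration is equity-only. Turning to paragraph (f): (f) is engaged — the courier service is classified under the construction sector. Exception (b) does not apply.
Exception (c) is satisfied on its face — the employer is a non-profit; every employee is an immediate family member. Turning to paragraphs (g)–(l): (g) is engaged — the reportable unit count is 40, meeting the 35 threshold. (h) would limit (g) — the reference index is 284, under the 304 limit — but (i) sets (h) aside: (i) operates against (h): a current General Clearance is held. (j) would limit (i) — a current Provisional Waiver is held — but (k) sets (j) aside: (k) operates — the compliance score is 17 points, less than the 20 points limit. (l), which would lift (k), is not triggered — no current Class 4 Declaration is held. Exception (c) does not apply.
Exception (d): the employer's headcount is 3, below the 4 limit; the employer operates from a single site — every condition holds. But applying paragraph (m): (m) operates — at least one employee exceeds 30 hours/week. Exception (d) does not apply.
No exception applies. The general rule governs.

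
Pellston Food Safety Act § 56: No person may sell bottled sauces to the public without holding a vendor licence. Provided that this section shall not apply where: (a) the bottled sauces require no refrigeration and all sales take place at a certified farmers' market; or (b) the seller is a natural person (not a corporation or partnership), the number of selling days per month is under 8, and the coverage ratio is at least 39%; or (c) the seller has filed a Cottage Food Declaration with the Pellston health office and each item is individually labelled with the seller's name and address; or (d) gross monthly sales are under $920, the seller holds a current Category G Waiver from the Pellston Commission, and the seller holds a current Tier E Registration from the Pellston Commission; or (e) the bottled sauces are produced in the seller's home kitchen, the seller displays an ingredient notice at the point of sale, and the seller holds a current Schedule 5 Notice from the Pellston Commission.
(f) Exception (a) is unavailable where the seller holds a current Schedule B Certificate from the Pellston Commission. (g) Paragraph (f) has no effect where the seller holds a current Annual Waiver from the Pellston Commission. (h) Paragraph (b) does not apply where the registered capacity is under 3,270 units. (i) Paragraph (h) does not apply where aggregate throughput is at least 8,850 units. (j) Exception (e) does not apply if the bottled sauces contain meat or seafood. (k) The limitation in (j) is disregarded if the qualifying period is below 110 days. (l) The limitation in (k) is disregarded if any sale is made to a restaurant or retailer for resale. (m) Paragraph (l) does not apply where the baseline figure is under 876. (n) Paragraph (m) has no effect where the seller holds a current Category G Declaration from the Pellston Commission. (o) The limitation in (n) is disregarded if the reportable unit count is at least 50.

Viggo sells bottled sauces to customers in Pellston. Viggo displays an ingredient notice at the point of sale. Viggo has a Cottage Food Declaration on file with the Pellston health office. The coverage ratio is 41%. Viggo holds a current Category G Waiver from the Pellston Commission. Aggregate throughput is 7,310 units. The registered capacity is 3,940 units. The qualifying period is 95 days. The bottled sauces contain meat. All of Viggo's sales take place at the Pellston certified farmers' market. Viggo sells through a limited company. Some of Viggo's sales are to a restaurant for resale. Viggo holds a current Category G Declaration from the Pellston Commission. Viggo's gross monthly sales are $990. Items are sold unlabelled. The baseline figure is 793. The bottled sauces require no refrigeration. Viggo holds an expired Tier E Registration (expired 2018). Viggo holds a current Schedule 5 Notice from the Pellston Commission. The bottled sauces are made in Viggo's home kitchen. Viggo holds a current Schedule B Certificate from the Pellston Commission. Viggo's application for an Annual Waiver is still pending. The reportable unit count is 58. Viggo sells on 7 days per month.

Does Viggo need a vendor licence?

Exception (a): the bottled sauces are shelf-stable; all sales are at a certified farmers' market — every condition holds. But applying paragraphs (f)–(g): (f) operates against (a): a current Schedule B Certificate is held. (g), which would lift (f), does not operate here — no current Annual Waiver is held. So (a) is unavailable.
Exception (b) fails — the seller operates through a limited company.
Exception (c) fails — items are sold unlabelled.
Exception (d) does not apply: gross monthly sales are $990, not under $920.
All of (e)'s requirements are met (the bottled sauces are home-kitchen produced; an ingredient notice is displayed; a current Schedule 5 Notice is held). Under paragraphs (j)–(o): (j) would limit (e) — the bottled sauces contain meat — but (k) sets (j) aside: (k) operates against (j): the qualifying period is 95 days, below the 110 days limit. (l) operates (some sales are to a restaurant for resale), but is itself disapplied by (m): (m) operates against (l): the baseline figure is 793, under the 876 limit. (n) is triggered (a current Category G Declaration is held), but is itself disapplied by (o): (o) operates against (n): the reportable unit count is 58, meeting the 50 threshold. (e) remains available.

No — exception (e) applies; Viggo is not required to hold a vendor licence.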